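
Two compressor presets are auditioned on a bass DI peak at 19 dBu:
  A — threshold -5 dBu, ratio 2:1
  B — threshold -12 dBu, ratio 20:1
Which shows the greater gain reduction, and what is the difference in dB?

B, by 17.45 dB

A: 24 dB over, compressed to 12 dB over, so 12 dB of GR.
B: 31 dB over, compressed to 1.55 dB over, so 29.45 dB of GR.
Difference: 17.45 dB in favour of B.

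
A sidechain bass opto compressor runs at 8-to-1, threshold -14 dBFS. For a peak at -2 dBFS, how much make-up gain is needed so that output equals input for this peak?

10.5 dB

Without make-up, output = threshold + overshoot/8 = -14 + 1.5 = -12.5 dBFS.
Gap to target: 10.5 dB.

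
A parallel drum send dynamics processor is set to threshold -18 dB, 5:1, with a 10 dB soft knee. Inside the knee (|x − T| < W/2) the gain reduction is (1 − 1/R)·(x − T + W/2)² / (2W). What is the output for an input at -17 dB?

x − T + W/2 = -17 − (-18) + 5 = 6.
GR = (1 − 1/5) × 6² / 20 = 0.8 × 36 / 20 = 1.44 dB.
Output = -17 − 1.44 = -18.44 dB.

-18.44 dB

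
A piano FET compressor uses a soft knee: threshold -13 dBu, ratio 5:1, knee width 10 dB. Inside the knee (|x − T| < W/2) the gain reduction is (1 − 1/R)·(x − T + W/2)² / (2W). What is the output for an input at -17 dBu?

x − T + W/2 = -17 − (-13) + 5 = 1.
GR = (1 − 1/5) × 1² / 20 = 0.8 × 1 / 20 = 0.04 dB.
Output = -17 − 0.04 = -17.04 dBu.

-17.04 dBu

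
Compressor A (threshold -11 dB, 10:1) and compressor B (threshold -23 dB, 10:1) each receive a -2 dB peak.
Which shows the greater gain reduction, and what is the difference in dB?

B, by 10.8 dB

A: 9 dB over, compressed to 0.9 dB over, so 8.1 dB of GR.
B: 21 dB over, compressed to 2.1 dB over, so 18.9 dB of GR.
Difference: 10.8 dB in favour of B.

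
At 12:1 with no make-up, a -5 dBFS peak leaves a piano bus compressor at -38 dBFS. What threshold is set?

-41 dBFS

Let T be the threshold. Output overshoot = (input overshoot)/R, so -38 − T = (-5 − T)/12.
12·(-38 − T) = -5 − T → 11·T = -456 − (-5) = -451.
T = -451/11 = -41 dBFS.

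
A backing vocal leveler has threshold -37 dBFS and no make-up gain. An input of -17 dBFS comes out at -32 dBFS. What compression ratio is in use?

Input overshoot = -17 − (-37) = 20 dB; output overshoot = -32 − (-37) = 5 dB.
Ratio = 20 / 5 = 4.

4:1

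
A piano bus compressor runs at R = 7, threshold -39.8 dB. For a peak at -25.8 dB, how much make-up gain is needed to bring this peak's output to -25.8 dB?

The peak compresses to -39.8 + 14/7 = -37.8 dB.
To reach -25.8 dB requires -25.8 − (-37.8) = 12 dB of make-up.

12 dB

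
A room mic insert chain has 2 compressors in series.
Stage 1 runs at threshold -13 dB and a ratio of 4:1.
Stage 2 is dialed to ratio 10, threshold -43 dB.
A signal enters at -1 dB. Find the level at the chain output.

Stage 1: overshoot 12 dB → 12/4 = 3 dB → -10 dB.
Stage 2: -10 dB is 33 dB over -43 dB; at 10:1 that becomes 3.3 dB over, giving -39.7 dB.

-39.7 dB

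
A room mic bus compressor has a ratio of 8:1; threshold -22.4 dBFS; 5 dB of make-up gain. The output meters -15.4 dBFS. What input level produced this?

-6.4 dBFS

Stripping the +5 dB make-up gives -20.4 dBFS at the gain stage.
The compressed level sits -20.4 − (-22.4) = 2 dB over threshold.
Undo the ratio: input overshoot = 2 × 8 = 16 dB, giving input = -6.4 dBFS.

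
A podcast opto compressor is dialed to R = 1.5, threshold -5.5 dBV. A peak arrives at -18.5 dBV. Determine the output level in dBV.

-18.5 dBV is 13 dB below the -5.5 dBV threshold, so no gain reduction is applied.
Output = input = -18.5 dBV.

-18.5 dBV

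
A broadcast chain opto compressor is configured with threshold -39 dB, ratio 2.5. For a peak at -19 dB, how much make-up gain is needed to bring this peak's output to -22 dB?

9 dB

The peak compresses to -39 + 20/2.5 = -31 dB.
To reach -22 dB requires -22 − (-31) = 9 dB of make-up.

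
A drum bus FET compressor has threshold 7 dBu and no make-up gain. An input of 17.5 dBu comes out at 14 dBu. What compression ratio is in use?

1.5:1

Input overshoot = 17.5 − 7 = 10.5 dB; output overshoot = 14 − 7 = 7 dB.
Ratio = 10.5 / 7 = 1.5.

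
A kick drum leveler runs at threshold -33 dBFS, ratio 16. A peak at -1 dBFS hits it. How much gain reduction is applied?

The signal is 32 dB above threshold.
After 16:1 compression the overshoot becomes 32/16 = 2 dB.
So the signal is attenuated by 32 − 2 = 30 dB.

30 dB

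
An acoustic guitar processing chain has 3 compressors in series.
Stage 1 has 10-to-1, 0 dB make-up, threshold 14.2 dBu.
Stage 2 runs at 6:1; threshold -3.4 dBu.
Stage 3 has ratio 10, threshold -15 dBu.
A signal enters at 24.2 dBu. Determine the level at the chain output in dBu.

-13.53 dBu

Stage 1: overshoot 10 dB → 10/10 = 1 dB → 15.2 dBu.
Stage 2: 18.6 dB above -3.4 dBu, reduced 6:1 to 3.1 dB above → -0.3 dBu.
Stage 3: -0.3 dBu is 14.7 dB over -15 dBu; at 10:1 that becomes 1.47 dB over, giving -13.53 dBu.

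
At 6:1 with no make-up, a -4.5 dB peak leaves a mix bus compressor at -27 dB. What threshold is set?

Gain reduction = -4.5 − (-27) = 22.5 dB; output overshoot = GR / (R − 1) = 22.5 / 5 = 4.5 dB.
Threshold = output − output overshoot = -27 − 4.5 = -31.5 dB.

-31.5 dB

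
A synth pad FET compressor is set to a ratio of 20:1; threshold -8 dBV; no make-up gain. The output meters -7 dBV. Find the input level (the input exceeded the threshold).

12 dBV

The compressed level sits -7 − (-8) = 1 dB over threshold.
Before 20:1 compression the overshoot was 1 × 20 = 20 dB, so input = -8 + 20 = 12 dBV.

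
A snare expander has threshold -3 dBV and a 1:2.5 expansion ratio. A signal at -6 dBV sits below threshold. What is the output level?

-10.5 dBV

Below threshold, a 1:2.5 expander applies gain = (2.5−1)×(T − x) of attenuation.
(2.5−1) × 3 = 4.5 dB, so output = -6 − 4.5 = -10.5 dBV.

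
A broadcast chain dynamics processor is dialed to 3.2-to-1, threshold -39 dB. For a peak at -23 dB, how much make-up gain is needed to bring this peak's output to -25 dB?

The peak compresses to -39 + 16/3.2 = -34 dB.
To reach -25 dB requires -25 − (-34) = 9 dB of make-up.

9 dB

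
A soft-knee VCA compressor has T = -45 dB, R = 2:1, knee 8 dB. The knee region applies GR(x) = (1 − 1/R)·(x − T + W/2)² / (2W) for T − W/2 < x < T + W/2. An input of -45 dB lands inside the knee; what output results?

-45.5 dB

x − T + W/2 = -45 − (-45) + 4 = 4.
GR = (1 − 1/2) × 4² / 16 = 0.5 × 16 / 16 = 0.5 dB.
Output = -45 − 0.5 = -45.5 dB.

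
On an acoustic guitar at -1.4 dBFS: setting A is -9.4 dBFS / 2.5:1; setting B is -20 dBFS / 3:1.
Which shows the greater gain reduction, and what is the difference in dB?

B, by 7.6 dB

A: 8 dB over, compressed to 3.2 dB over, so 4.8 dB of GR.
B: 18.6 dB over, compressed to 6.2 dB over, so 12.4 dB of GR.
B reduces 7.6 dB more.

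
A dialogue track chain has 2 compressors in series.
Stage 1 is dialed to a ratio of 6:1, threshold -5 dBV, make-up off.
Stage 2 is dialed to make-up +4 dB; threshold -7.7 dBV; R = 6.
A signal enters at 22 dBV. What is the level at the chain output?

Stage 1: 22 dBV is 27 dB over -5 dBV; at 6:1 that becomes 4.5 dB over, giving -0.5 dBV.
Stage 2: overshoot 7.2 dB → 7.2/6 = 1.2 dB → -6.5 dBV; +4 dB make-up → -2.5 dBV.

-2.5 dBV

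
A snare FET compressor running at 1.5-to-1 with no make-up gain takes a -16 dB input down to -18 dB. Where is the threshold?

Input is 6 dB above T (since output overshoot × R = input overshoot: (-18 − T)·1.5 = -16 − T gives T = -22 dB).
Check: -22 + (-16 − (-22))/1.5 = -22 + 4 = -18 dB. ✓

-22 dB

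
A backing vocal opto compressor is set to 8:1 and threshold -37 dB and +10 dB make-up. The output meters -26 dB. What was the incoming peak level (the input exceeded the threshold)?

Stripping the +10 dB make-up gives -36 dB at the gain stage.
That's 1 dB above the -37 dB threshold.
Before 8:1 compression the overshoot was 1 × 8 = 8 dB, so input = -37 + 8 = -29 dB.

-29 dB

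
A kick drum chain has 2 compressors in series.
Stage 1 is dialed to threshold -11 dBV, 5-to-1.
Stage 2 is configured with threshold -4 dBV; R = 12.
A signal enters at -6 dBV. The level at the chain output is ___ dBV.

Stage 1: overshoot 5 dB → 5/5 = 1 dB → -10 dBV.
Stage 2: below threshold (-10 ≤ -4); passes unchanged; output -10 dBV.

-10 dBV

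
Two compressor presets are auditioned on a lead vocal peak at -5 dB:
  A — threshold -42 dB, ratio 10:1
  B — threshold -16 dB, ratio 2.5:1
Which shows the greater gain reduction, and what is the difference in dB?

A: overshoot 37 dB → output overshoot 3.7 dB → GR 33.3 dB.
B: overshoot 11 dB → output overshoot 4.4 dB → GR 6.6 dB.
Difference: 26.7 dB in favour of A.

A, by 26.7 dB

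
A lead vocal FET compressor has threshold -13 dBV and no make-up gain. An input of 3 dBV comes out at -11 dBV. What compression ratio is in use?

Input overshoot = 3 − (-13) = 16 dB; output overshoot = -11 − (-13) = 2 dB.
Ratio = 16 / 2 = 8.

8:1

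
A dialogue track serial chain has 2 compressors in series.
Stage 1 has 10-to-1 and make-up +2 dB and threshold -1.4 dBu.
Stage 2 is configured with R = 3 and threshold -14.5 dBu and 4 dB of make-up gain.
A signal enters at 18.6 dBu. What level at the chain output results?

-4.8 dBu

Stage 1: 20 dB above -1.4 dBu, reduced 10:1 to 2 dB above → 0.6 dBu; +2 dB make-up → 2.6 dBu.
Stage 2: overshoot 17.1 dB → 17.1/3 = 5.7 dB → -8.8 dBu; +4 dB make-up → -4.8 dBu.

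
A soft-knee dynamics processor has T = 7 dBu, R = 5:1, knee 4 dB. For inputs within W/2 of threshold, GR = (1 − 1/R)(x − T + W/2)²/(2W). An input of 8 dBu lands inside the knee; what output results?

7.1 dBu

x − T + W/2 = 8 − 7 + 2 = 3.
GR = (1 − 1/5) × 3² / 8 = 0.8 × 9 / 8 = 0.9 dB.
Output = 8 − 0.9 = 7.1 dBu.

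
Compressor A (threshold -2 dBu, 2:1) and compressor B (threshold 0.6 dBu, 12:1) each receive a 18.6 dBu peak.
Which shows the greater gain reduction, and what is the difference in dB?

B, by 6.2 dB

A: GR = 20.6 − 20.6/2 = 10.3 dB.
B: GR = 18 − 18/12 = 16.5 dB.
Difference: 6.2 dB in favour of B.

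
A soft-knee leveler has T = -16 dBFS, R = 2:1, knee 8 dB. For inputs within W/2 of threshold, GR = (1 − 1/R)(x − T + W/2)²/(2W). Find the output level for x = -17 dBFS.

x − T + W/2 = -17 − (-16) + 4 = 3.
GR = (1 − 1/2) × 3² / 16 = 0.5 × 9 / 16 = 0.28125 dB.
Output = -17 − 0.28125 = -17.28125 dBFS.

-17.28125 dBFS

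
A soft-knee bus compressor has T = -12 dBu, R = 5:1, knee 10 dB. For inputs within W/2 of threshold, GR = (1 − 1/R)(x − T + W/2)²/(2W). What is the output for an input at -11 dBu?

-12.44 dBu

x − T + W/2 = -11 − (-12) + 5 = 6.
GR = (1 − 1/5) × 6² / 20 = 0.8 × 36 / 20 = 1.44 dB.
Output = -11 − 1.44 = -12.44 dBu.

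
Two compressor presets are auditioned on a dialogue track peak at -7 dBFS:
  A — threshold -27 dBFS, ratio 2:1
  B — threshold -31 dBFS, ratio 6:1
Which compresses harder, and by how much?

B, by 10 dB

A: GR = 20 − 20/2 = 10 dB.
B: GR = 24 − 24/6 = 20 dB.
B applies 10 dB more gain reduction.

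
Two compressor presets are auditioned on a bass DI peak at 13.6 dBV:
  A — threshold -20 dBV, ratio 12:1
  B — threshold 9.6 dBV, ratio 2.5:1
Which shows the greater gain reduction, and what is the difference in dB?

A, by 28.4 dB

A: overshoot 33.6 dB → output overshoot 2.8 dB → GR 30.8 dB.
B: overshoot 4 dB → output overshoot 1.6 dB → GR 2.4 dB.
Difference: 28.4 dB in favour of A.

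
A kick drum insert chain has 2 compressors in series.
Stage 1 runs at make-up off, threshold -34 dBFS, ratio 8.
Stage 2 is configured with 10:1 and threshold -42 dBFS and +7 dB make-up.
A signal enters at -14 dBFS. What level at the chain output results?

Stage 1: 20 dB above -34 dBFS, reduced 8:1 to 2.5 dB above → -31.5 dBFS.
Stage 2: overshoot 10.5 dB → 10.5/10 = 1.05 dB → -40.95 dBFS; +7 dB make-up → -33.95 dBFS.

-33.95 dBFS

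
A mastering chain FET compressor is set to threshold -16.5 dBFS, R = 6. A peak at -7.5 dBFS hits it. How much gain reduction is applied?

-7.5 dBFS exceeds the threshold by 9 dB.
At 6:1, output sits 9/6 = 1.5 dB above threshold.
Gain reduction = 9 − 1.5 = 7.5 dB.

7.5 dB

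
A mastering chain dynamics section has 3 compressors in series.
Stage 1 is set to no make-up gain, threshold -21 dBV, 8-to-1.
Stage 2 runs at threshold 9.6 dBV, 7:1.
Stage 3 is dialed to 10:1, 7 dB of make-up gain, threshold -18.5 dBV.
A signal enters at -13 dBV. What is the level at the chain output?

Stage 1: overshoot 8 dB → 8/8 = 1 dB → -20 dBV.
Stage 2: -20 dBV is at or below the 9.6 dBV threshold — no compression; output -20 dBV.
Stage 3: below threshold (-20 ≤ -18.5); passes unchanged; make-up brings it to -13 dBV.

-13 dBV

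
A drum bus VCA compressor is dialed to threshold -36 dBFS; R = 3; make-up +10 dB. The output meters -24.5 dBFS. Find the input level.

-31.5 dBFS

Stripping the +10 dB make-up gives -34.5 dBFS at the gain stage.
The compressed level sits -34.5 − (-36) = 1.5 dB over threshold.
Before 3:1 compression the overshoot was 1.5 × 3 = 4.5 dB, so input = -36 + 4.5 = -31.5 dBFS.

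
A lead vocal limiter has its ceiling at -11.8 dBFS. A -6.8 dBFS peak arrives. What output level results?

The limiter clamps the peak to its -11.8 dBFS ceiling.

-11.8 dBFS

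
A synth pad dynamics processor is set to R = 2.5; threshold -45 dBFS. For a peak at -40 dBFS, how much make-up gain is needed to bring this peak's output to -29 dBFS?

Without make-up, output = threshold + overshoot/2.5 = -45 + 2 = -43 dBFS.
Gap to target: 14 dB.

14 dB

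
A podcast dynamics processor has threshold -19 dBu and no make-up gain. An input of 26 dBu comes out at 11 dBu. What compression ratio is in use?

1.5:1

Input overshoot = 26 − (-19) = 45 dB; output overshoot = 11 − (-19) = 30 dB.
Ratio = 45 / 30 = 1.5.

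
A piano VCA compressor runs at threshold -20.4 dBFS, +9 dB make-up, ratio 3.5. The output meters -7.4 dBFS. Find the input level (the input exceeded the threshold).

Remove make-up: -7.4 − 9 = -16.4 dBFS.
That's 4 dB above the -20.4 dBFS threshold.
Undo the ratio: input overshoot = 4 × 3.5 = 14 dB, giving input = -6.4 dBFS.

-6.4 dBFS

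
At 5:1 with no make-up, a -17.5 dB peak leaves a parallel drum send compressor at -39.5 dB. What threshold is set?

Let T be the threshold. Output overshoot = (input overshoot)/R, so -39.5 − T = (-17.5 − T)/5.
5·(-39.5 − T) = -17.5 − T → 4·T = -197.5 − (-17.5) = -180.
T = -180/4 = -45 dB.

-45 dB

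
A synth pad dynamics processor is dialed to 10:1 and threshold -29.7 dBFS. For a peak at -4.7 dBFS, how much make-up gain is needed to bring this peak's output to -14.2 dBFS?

Overshoot 25 dB → 25/10 = 2.5 dB after compression, so the compressed level is -29.7 + 2.5 = -27.2 dBFS.
Make-up = target − compressed = -14.2 − (-27.2) = 13 dB.

13 dB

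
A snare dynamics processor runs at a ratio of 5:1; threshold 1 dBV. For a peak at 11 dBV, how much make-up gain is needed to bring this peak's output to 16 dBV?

13 dB

Overshoot 10 dB → 10/5 = 2 dB after compression, so the compressed level is 1 + 2 = 3 dBV.
Make-up = target − compressed = 16 − 3 = 13 dB.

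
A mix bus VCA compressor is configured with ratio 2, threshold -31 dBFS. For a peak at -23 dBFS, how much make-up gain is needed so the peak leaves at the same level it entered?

4 dB

Overshoot 8 dB → 8/2 = 4 dB after compression, so the compressed level is -31 + 4 = -27 dBFS.
Make-up = target − compressed = -23 − (-27) = 4 dB.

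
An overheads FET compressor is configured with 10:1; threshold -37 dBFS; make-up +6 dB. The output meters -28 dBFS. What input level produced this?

Stripping the +6 dB make-up gives -34 dBFS at the gain stage.
That's 3 dB above the -37 dBFS threshold.
Input overshoot = R × output overshoot = 30 dB → input = -37 + 30 = -7 dBFS.

-7 dBFS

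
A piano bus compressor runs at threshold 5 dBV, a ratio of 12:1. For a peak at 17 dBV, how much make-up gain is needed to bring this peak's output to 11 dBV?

5 dB

The peak compresses to 5 + 12/12 = 6 dBV.
To reach 11 dBV requires 11 − 6 = 5 dB of make-up.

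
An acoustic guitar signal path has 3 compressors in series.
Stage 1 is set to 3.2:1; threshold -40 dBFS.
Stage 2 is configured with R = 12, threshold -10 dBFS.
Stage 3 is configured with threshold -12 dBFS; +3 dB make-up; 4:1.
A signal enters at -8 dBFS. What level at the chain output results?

Stage 1: -8 dBFS is 32 dB over -40 dBFS; at 3.2:1 that becomes 10 dB over, giving -30 dBFS.
Stage 2: -30 dBFS ≤ -10 dBFS, so stage 2 doesn't engage; output -30 dBFS.
Stage 3: below threshold (-30 ≤ -12); passes unchanged; make-up brings it to -27 dBFS.

-27 dBFS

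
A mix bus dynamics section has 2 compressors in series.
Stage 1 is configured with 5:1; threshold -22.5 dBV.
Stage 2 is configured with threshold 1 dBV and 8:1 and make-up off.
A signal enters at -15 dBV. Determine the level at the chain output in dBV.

-21 dBV

Stage 1: -15 dBV is 7.5 dB over -22.5 dBV; at 5:1 that becomes 1.5 dB over, giving -21 dBV.
Stage 2: -21 dBV is at or below the 1 dBV threshold — no compression; output -21 dBV.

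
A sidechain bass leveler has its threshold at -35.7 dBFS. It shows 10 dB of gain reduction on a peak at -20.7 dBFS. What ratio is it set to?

3:1

Input overshoot = -20.7 − (-35.7) = 15 dB.
Output overshoot = 15 − 10 = 5 dB.
Ratio = input overshoot / output overshoot = 15 / 5 = 3.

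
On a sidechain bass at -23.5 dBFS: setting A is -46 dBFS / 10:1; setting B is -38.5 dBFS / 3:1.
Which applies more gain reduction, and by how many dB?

A: GR = 22.5 − 22.5/10 = 20.25 dB.
B: GR = 15 − 15/3 = 10 dB.
Difference: 10.25 dB in favour of A.

A, by 10.25 dB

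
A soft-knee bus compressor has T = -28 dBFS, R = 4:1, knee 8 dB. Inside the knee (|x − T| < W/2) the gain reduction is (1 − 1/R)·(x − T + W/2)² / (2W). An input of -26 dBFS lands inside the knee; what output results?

-27.6875 dBFS

x − T + W/2 = -26 − (-28) + 4 = 6.
GR = (1 − 1/4) × 6² / 16 = 0.75 × 36 / 16 = 1.6875 dB.
Output = -26 − 1.6875 = -27.6875 dBFS.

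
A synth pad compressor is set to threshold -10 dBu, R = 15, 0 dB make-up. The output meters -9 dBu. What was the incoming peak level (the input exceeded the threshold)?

5 dBu

That's 1 dB above the -10 dBu threshold.
Undo the ratio: input overshoot = 1 × 15 = 15 dB, giving input = 5 dBu.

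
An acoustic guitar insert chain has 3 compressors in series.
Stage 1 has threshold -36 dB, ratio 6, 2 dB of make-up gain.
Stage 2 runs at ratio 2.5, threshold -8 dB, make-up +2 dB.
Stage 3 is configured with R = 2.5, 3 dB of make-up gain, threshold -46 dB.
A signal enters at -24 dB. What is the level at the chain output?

Stage 1: 12 dB above -36 dB, reduced 6:1 to 2 dB above → -34 dB; +2 dB make-up → -32 dB.
Stage 2: below threshold (-32 ≤ -8); passes unchanged; make-up brings it to -30 dB.
Stage 3: -30 dB is 16 dB over -46 dB; at 2.5:1 that becomes 6.4 dB over, giving -39.6 dB; +3 dB make-up → -36.6 dB.

-36.6 dB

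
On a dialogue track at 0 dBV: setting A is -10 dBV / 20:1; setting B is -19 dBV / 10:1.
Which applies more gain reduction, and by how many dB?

B, by 7.6 dB

A: overshoot 10 dB → output overshoot 0.5 dB → GR 9.5 dB.
B: overshoot 19 dB → output overshoot 1.9 dB → GR 17.1 dB.
Difference: 7.6 dB in favour of B.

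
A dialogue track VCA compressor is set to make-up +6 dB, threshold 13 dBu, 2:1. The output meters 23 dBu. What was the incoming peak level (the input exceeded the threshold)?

Before make-up, the level was 23 − 6 = 17 dBu.
Post-compression overshoot = 17 − 13 = 4 dB.
Before 2:1 compression the overshoot was 4 × 2 = 8 dB, so input = 13 + 8 = 21 dBu.

21 dBu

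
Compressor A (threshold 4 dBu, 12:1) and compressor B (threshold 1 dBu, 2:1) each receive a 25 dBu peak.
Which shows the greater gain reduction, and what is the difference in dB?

A, by 7.25 dB

A: overshoot 21 dB → output overshoot 1.75 dB → GR 19.25 dB.
B: overshoot 24 dB → output overshoot 12 dB → GR 12 dB.
A applies 7.25 dB more gain reduction.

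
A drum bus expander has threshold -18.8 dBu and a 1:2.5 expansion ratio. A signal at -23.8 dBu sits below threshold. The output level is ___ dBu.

Below threshold, a 1:2.5 expander applies gain = (2.5−1)×(T − x) of attenuation.
(2.5−1) × 5 = 7.5 dB, so output = -23.8 − 7.5 = -31.3 dBu.

-31.3 dBu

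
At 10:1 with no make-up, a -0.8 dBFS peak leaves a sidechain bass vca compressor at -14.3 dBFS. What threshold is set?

Let T be the threshold. Output overshoot = (input overshoot)/R, so -14.3 − T = (-0.8 − T)/10.
10·(-14.3 − T) = -0.8 − T → 9·T = -143 − (-0.8) = -142.2.
T = -142.2/9 = -15.8 dBFS.

-15.8 dBFS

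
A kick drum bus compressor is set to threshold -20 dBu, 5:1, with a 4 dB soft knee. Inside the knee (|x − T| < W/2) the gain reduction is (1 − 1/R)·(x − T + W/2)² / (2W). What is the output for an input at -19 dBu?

-19.9 dBu

x − T + W/2 = -19 − (-20) + 2 = 3.
GR = (1 − 1/5) × 3² / 8 = 0.8 × 9 / 8 = 0.9 dB.
Output = -19 − 0.9 = -19.9 dBu.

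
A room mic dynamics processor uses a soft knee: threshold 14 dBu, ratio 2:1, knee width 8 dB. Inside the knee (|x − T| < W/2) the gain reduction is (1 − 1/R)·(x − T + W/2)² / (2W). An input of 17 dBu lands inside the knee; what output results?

x − T + W/2 = 17 − 14 + 4 = 7.
GR = (1 − 1/2) × 7² / 16 = 0.5 × 49 / 16 = 1.53125 dB.
Output = 17 − 1.53125 = 15.46875 dBu.

15.46875 dBu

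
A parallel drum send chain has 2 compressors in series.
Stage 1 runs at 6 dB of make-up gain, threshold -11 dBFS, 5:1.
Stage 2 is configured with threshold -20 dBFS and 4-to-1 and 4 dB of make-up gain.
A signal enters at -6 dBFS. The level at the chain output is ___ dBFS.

Stage 1: 5 dB above -11 dBFS, reduced 5:1 to 1 dB above → -10 dBFS; +6 dB make-up → -4 dBFS.
Stage 2: 16 dB above -20 dBFS, reduced 4:1 to 4 dB above → -16 dBFS; +4 dB make-up → -12 dBFS.

-12 dBFS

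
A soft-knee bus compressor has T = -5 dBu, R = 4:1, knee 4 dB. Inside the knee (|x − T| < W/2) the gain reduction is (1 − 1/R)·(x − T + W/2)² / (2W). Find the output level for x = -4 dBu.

x − T + W/2 = -4 − (-5) + 2 = 3.
GR = (1 − 1/4) × 3² / 8 = 0.75 × 9 / 8 = 0.84375 dB.
Output = -4 − 0.84375 = -4.84375 dBu.

-4.84375 dBu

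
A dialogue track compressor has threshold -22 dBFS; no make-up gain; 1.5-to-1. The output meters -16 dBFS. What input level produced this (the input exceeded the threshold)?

-13 dBFS

That's 6 dB above the -22 dBFS threshold.
Input overshoot = R × output overshoot = 9 dB → input = -22 + 9 = -13 dBFS.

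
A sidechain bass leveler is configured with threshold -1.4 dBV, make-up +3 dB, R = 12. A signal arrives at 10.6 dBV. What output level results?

The input is 12 dB above the -1.4 dBV threshold.
At 12:1 the overshoot is divided by 12, leaving 1 dB above threshold.
That puts the output at -0.4 dBV; make-up adds 3 dB, giving 2.6 dBV.

2.6 dBV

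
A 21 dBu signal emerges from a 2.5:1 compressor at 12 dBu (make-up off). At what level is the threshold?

6 dBu

Input is 15 dB above T (since output overshoot × R = input overshoot: (12 − T)·2.5 = 21 − T gives T = 6 dBu).
Check: 6 + (21 − 6)/2.5 = 6 + 6 = 12 dBu. ✓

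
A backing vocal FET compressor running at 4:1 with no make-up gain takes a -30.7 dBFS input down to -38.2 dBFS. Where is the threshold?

-40.7 dBFS

Gain reduction = -30.7 − (-38.2) = 7.5 dB; output overshoot = GR / (R − 1) = 7.5 / 3 = 2.5 dB.
Threshold = output − output overshoot = -38.2 − 2.5 = -40.7 dBFS.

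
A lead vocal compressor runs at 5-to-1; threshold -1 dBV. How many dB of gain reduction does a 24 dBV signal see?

Overshoot = 24 − (-1) = 25 dB.
A 5:1 ratio leaves 5 dB of that excess.
Gain reduction = 25 − 5 = 20 dB.

20 dB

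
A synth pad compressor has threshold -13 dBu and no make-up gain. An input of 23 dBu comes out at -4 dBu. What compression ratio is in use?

4:1

Input overshoot = 23 − (-13) = 36 dB; output overshoot = -4 − (-13) = 9 dB.
Ratio = 36 / 9 = 4.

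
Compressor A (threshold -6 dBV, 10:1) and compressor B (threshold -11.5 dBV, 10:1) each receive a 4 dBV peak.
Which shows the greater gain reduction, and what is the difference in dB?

A: 10 dB over, compressed to 1 dB over, so 9 dB of GR.
B: 15.5 dB over, compressed to 1.55 dB over, so 13.95 dB of GR.
B applies 4.95 dB more gain reduction.

B, by 4.95 dB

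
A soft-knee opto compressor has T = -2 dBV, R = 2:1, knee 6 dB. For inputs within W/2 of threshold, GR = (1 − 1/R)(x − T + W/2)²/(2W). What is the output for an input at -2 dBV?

x − T + W/2 = -2 − (-2) + 3 = 3.
GR = (1 − 1/2) × 3² / 12 = 0.5 × 9 / 12 = 0.375 dB.
Output = -2 − 0.375 = -2.375 dBV.

-2.375 dBV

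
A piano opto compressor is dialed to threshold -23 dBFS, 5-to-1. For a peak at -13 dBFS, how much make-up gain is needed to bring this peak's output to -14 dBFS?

7 dB

Overshoot 10 dB → 10/5 = 2 dB after compression, so the compressed level is -23 + 2 = -21 dBFS.
Make-up = target − compressed = -14 − (-21) = 7 dB.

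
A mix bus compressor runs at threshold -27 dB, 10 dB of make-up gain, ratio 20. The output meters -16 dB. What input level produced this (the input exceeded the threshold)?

Remove make-up: -16 − 10 = -26 dB.
The compressed level sits -26 − (-27) = 1 dB over threshold.
Before 20:1 compression the overshoot was 1 × 20 = 20 dB, so input = -27 + 20 = -7 dB.

-7 dB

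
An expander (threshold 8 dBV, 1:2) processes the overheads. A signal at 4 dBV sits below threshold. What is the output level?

0 dBV

Undershoot = 8 − 4 = 4 dB.
At 1:2, that expands to 8 dB under threshold.
Output = 8 − 8 = 0 dBV.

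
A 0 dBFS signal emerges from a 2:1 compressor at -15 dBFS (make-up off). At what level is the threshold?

Let T be the threshold. Output overshoot = (input overshoot)/R, so -15 − T = (0 − T)/2.
2·(-15 − T) = 0 − T → 1·T = -30 − 0 = -30.
T = -30/1 = -30 dBFS.

-30 dBFS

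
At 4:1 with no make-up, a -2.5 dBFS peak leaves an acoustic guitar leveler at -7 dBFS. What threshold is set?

Input is 6 dB above T (since output overshoot × R = input overshoot: (-7 − T)·4 = -2.5 − T gives T = -8.5 dBFS).
Check: -8.5 + (-2.5 − (-8.5))/4 = -8.5 + 1.5 = -7 dBFS. ✓

-8.5 dBFS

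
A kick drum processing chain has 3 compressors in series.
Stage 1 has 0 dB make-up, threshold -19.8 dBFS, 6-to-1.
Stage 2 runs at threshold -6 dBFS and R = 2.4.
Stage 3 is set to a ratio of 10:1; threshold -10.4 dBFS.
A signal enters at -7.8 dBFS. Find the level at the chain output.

Stage 1: 12 dB above -19.8 dBFS, reduced 6:1 to 2 dB above → -17.8 dBFS.
Stage 2: below threshold (-17.8 ≤ -6); passes unchanged; output -17.8 dBFS.
Stage 3: -17.8 dBFS is at or below the -10.4 dBFS threshold — no compression; output -17.8 dBFS.

-17.8 dBFS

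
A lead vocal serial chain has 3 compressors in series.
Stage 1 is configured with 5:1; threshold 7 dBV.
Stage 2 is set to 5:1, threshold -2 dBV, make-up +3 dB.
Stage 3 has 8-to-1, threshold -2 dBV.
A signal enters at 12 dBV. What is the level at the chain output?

Stage 1: 5 dB above 7 dBV, reduced 5:1 to 1 dB above → 8 dBV.
Stage 2: overshoot 10 dB → 10/5 = 2 dB → 0 dBV; +3 dB make-up → 3 dBV.
Stage 3: 5 dB above -2 dBV, reduced 8:1 to 0.625 dB above → -1.375 dBV.

-1.375 dBV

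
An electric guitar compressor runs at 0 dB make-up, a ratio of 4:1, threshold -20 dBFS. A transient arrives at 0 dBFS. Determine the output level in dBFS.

The input is 20 dB above the -20 dBFS threshold.
At 4:1 the overshoot is divided by 4, leaving 5 dB above threshold.
So the level is -20 + 5 = -15 dBFS.

-15 dBFS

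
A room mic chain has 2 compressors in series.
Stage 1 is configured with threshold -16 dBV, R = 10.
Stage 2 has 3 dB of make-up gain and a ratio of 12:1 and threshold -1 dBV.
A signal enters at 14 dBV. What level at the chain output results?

Stage 1: 30 dB above -16 dBV, reduced 10:1 to 3 dB above → -13 dBV.
Stage 2: below threshold (-13 ≤ -1); passes unchanged; make-up brings it to -10 dBV.

-10 dBV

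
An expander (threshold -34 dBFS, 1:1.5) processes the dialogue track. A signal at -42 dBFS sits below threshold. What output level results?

-46 dBFS

Below threshold, a 1:1.5 expander applies gain = (1.5−1)×(T − x) of attenuation.
(1.5−1) × 8 = 4 dB, so output = -42 − 4 = -46 dBFS.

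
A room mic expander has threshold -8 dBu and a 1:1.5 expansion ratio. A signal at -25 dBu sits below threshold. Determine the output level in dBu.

-33.5 dBu

Undershoot = (-8) − (-25) = 17 dB.
At 1:1.5, that expands to 25.5 dB under threshold.
Output = -8 − 25.5 = -33.5 dBu.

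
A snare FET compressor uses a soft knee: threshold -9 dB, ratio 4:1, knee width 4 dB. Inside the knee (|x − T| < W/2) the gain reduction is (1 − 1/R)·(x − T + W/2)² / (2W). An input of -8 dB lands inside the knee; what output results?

-8.84375 dB

x − T + W/2 = -8 − (-9) + 2 = 3.
GR = (1 − 1/4) × 3² / 8 = 0.75 × 9 / 8 = 0.84375 dB.
Output = -8 − 0.84375 = -8.84375 dB.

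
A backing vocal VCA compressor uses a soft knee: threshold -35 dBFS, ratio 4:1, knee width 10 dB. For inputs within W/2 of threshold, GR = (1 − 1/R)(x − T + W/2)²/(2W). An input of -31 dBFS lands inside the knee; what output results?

x − T + W/2 = -31 − (-35) + 5 = 9.
GR = (1 − 1/4) × 9² / 20 = 0.75 × 81 / 20 = 3.0375 dB.
Output = -31 − 3.0375 = -34.0375 dBFS.

-34.0375 dBFS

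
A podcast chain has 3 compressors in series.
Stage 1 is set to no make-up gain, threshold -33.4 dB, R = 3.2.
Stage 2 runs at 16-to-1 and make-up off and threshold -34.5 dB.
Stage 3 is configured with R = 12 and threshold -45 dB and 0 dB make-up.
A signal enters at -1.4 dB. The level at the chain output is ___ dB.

-44.067188 dB

Stage 1: -1.4 dB is 32 dB over -33.4 dB; at 3.2:1 that becomes 10 dB over, giving -23.4 dB.
Stage 2: overshoot 11.1 dB → 11.1/16 = 0.69375 dB → -33.80625 dB.
Stage 3: -33.80625 dB is 11.19375 dB over -45 dB; at 12:1 that becomes 0.932813 dB over, giving -44.067188 dB.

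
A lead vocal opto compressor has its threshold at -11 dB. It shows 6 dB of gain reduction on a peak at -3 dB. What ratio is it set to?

4:1

Input overshoot = -3 − (-11) = 8 dB.
Output overshoot = 8 − 6 = 2 dB.
Ratio = input overshoot / output overshoot = 8 / 2 = 4.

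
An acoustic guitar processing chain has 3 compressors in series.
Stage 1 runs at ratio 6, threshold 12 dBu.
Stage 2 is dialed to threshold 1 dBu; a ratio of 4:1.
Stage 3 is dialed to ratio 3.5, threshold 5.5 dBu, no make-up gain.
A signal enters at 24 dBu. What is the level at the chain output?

4.25 dBu

Stage 1: 12 dB above 12 dBu, reduced 6:1 to 2 dB above → 14 dBu.
Stage 2: overshoot 13 dB → 13/4 = 3.25 dB → 4.25 dBu.
Stage 3: 4.25 dBu ≤ 5.5 dBu, so stage 3 doesn't engage; output 4.25 dBu.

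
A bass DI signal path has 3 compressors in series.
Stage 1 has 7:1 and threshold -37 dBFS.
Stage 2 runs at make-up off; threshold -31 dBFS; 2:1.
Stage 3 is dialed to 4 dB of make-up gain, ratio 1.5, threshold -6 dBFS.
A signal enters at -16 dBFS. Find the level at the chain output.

Stage 1: -16 dBFS is 21 dB over -37 dBFS; at 7:1 that becomes 3 dB over, giving -34 dBFS.
Stage 2: below threshold (-34 ≤ -31); passes unchanged; output -34 dBFS.
Stage 3: below threshold (-34 ≤ -6); passes unchanged; make-up brings it to -30 dBFS.

-30 dBFS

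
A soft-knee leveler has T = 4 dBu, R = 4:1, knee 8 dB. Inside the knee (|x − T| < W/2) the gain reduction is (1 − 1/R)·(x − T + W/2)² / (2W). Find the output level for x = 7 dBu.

x − T + W/2 = 7 − 4 + 4 = 7.
GR = (1 − 1/4) × 7² / 16 = 0.75 × 49 / 16 = 2.296875 dB.
Output = 7 − 2.296875 = 4.703125 dBu.

4.703125 dBu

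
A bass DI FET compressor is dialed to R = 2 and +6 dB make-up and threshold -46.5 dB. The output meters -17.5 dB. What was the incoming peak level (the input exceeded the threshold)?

Remove make-up: -17.5 − 6 = -23.5 dB.
The compressed level sits -23.5 − (-46.5) = 23 dB over threshold.
Undo the ratio: input overshoot = 23 × 2 = 46 dB, giving input = -0.5 dB.

-0.5 dB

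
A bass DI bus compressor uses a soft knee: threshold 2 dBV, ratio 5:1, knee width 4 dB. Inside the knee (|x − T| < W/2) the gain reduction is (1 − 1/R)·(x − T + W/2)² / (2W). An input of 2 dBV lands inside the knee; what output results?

x − T + W/2 = 2 − 2 + 2 = 2.
GR = (1 − 1/5) × 2² / 8 = 0.8 × 4 / 8 = 0.4 dB.
Output = 2 − 0.4 = 1.6 dBV.

1.6 dBV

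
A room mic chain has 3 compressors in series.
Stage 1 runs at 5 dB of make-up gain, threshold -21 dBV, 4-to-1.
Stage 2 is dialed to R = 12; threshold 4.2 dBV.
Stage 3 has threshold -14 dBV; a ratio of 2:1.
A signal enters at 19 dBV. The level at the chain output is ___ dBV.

-10 dBV

Stage 1: overshoot 40 dB → 40/4 = 10 dB → -11 dBV; +5 dB make-up → -6 dBV.
Stage 2: -6 dBV ≤ 4.2 dBV, so stage 2 doesn't engage; output -6 dBV.
Stage 3: 8 dB above -14 dBV, reduced 2:1 to 4 dB above → -10 dBV.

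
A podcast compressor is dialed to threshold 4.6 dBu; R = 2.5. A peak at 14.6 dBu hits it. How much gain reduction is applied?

6 dB

14.6 dBu exceeds the threshold by 10 dB.
A 2.5:1 ratio leaves 4 dB of that excess.
GR = overshoot in − overshoot out = 10 − 4 = 6 dB.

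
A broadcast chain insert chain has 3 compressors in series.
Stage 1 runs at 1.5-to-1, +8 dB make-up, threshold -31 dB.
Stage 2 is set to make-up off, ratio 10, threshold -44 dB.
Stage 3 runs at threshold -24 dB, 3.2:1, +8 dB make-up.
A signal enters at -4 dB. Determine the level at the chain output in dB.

Stage 1: overshoot 27 dB → 27/1.5 = 18 dB → -13 dB; +8 dB make-up → -5 dB.
Stage 2: overshoot 39 dB → 39/10 = 3.9 dB → -40.1 dB.
Stage 3: -40.1 dB is at or below the -24 dB threshold — no compression; make-up brings it to -32.1 dB.

-32.1 dB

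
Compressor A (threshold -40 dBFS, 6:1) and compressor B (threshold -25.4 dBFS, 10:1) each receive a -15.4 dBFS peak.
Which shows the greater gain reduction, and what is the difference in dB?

A, by 11.5 dB

A: overshoot 24.6 dB → output overshoot 4.1 dB → GR 20.5 dB.
B: overshoot 10 dB → output overshoot 1 dB → GR 9 dB.
A applies 11.5 dB more gain reduction.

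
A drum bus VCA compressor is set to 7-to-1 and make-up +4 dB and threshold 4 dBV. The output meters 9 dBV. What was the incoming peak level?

Stripping the +4 dB make-up gives 5 dBV at the gain stage.
Post-compression overshoot = 5 − 4 = 1 dB.
Input overshoot = R × output overshoot = 7 dB → input = 4 + 7 = 11 dBV.

11 dBV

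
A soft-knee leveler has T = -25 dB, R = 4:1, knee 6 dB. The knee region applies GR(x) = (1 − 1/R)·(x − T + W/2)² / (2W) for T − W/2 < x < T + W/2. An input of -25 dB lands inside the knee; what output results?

-25.5625 dB

x − T + W/2 = -25 − (-25) + 3 = 3.
GR = (1 − 1/4) × 3² / 12 = 0.75 × 9 / 12 = 0.5625 dB.
Output = -25 − 0.5625 = -25.5625 dB.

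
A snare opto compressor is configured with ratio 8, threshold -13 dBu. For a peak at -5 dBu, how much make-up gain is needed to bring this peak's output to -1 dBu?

Without make-up, output = threshold + overshoot/8 = -13 + 1 = -12 dBu.
Gap to target: 11 dB.

11 dB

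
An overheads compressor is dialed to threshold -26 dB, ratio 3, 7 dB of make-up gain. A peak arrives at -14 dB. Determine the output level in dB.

-15 dB

-14 dB sits 12 dB over threshold.
The 12 dB excess becomes 4 dB after 3:1 reduction.
Output = -26 + 4 = -22 dB; make-up adds 7 dB, giving -15 dB.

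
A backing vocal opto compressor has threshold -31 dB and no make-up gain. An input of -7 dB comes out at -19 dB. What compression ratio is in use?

Input overshoot = -7 − (-31) = 24 dB; output overshoot = -19 − (-31) = 12 dB.
Ratio = 24 / 12 = 2.

2:1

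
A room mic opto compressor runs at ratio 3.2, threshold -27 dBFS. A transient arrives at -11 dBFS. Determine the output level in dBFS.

-22 dBFS

Overshoot: -11 − (-27) = 16 dB.
3.2:1 compression reduces that to 16/3.2 = 5 dB over.
So the level is -27 + 5 = -22 dBFS.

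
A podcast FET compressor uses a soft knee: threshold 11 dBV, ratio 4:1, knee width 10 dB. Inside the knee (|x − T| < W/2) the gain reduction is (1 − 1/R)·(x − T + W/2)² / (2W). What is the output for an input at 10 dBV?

x − T + W/2 = 10 − 11 + 5 = 4.
GR = (1 − 1/4) × 4² / 20 = 0.75 × 16 / 20 = 0.6 dB.
Output = 10 − 0.6 = 9.4 dBV.

9.4 dBV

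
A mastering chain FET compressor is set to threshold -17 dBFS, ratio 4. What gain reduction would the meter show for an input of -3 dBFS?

10.5 dB

The signal is 14 dB above threshold.
After 4:1 compression the overshoot becomes 14/4 = 3.5 dB.
Gain reduction = 14 − 3.5 = 10.5 dB.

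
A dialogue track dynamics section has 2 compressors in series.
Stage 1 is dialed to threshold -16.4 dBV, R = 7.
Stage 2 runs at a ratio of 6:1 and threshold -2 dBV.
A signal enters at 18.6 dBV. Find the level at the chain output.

Stage 1: 35 dB above -16.4 dBV, reduced 7:1 to 5 dB above → -11.4 dBV.
Stage 2: below threshold (-11.4 ≤ -2); passes unchanged; output -11.4 dBV.

-11.4 dBV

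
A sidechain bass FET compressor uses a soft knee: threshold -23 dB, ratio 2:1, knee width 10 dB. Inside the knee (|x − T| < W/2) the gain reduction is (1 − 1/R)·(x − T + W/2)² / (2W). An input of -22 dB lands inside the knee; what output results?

-22.9 dB

x − T + W/2 = -22 − (-23) + 5 = 6.
GR = (1 − 1/2) × 6² / 20 = 0.5 × 36 / 20 = 0.9 dB.
Output = -22 − 0.9 = -22.9 dB.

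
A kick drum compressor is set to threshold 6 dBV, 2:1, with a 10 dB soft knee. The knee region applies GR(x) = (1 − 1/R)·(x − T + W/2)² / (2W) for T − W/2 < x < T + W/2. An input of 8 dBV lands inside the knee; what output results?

6.775 dBV

x − T + W/2 = 8 − 6 + 5 = 7.
GR = (1 − 1/2) × 7² / 20 = 0.5 × 49 / 20 = 1.225 dB.
Output = 8 − 1.225 = 6.775 dBV.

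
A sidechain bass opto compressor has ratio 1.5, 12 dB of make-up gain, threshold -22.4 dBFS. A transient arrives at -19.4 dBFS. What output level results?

-8.4 dBFS

The input is 3 dB above the -22.4 dBFS threshold.
At 1.5:1 the overshoot is divided by 1.5, leaving 2 dB above threshold.
So the level is -22.4 + 2 = -20.4 dBFS; make-up adds 12 dB, giving -8.4 dBFS.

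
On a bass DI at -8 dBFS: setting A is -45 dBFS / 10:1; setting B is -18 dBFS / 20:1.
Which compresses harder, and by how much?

A, by 23.8 dB

A: 37 dB over, compressed to 3.7 dB over, so 33.3 dB of GR.
B: 10 dB over, compressed to 0.5 dB over, so 9.5 dB of GR.
Difference: 23.8 dB in favour of A.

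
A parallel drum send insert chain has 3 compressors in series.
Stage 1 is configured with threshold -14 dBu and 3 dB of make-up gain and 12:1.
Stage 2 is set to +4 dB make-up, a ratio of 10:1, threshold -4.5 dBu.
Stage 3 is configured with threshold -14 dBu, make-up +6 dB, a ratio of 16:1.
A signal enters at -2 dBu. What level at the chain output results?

Stage 1: overshoot 12 dB → 12/12 = 1 dB → -13 dBu; +3 dB make-up → -10 dBu.
Stage 2: -10 dBu is at or below the -4.5 dBu threshold — no compression; make-up brings it to -6 dBu.
Stage 3: 8 dB above -14 dBu, reduced 16:1 to 0.5 dB above → -13.5 dBu; +6 dB make-up → -7.5 dBu.

-7.5 dBu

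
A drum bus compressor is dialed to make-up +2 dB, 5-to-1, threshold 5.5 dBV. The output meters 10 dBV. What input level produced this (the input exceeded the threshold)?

Stripping the +2 dB make-up gives 8 dBV at the gain stage.
The compressed level sits 8 − 5.5 = 2.5 dB over threshold.
Before 5:1 compression the overshoot was 2.5 × 5 = 12.5 dB, so input = 5.5 + 12.5 = 18 dBV.

18 dBV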